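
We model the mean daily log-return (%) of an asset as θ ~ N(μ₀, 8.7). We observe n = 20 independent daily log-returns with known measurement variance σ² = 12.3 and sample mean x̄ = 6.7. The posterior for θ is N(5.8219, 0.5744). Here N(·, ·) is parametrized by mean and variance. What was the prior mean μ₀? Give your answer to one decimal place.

μ₀ = -6.6

The posterior mean is a precision-weighted average: μ_n = (τ₀μ₀ + τ_data·x̄)/(τ₀+τ_data), with τ₀=1/σ₀² and τ_data=n/σ².
Here τ₀ = 1/8.7 = 0.114943 and τ_data = 20/12.3 = 1.626016, so τ_n = 1.740959.
Rearranging for μ₀: μ₀ = (μ_n·τ_n − τ_data·x̄)/τ₀ = (5.8219·1.740959 − 1.626016·6.7) / 0.114943 = -0.758618/0.114943 ≈ -6.6.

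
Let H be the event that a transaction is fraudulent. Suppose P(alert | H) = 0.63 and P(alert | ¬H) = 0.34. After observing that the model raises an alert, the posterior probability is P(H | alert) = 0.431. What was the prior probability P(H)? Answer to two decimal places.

In odds form, posterior odds = prior odds × likelihood ratio, so prior odds = posterior odds ÷ LR.
Posterior odds = 0.431/(1−0.431) = 0.7575. LR = 0.63/0.34 = 1.8529.
Prior odds = 0.7575/1.8529 = 0.4088, so P(H) = 0.4088/(1+0.4088) ≈ 0.29.

P(H) = 0.29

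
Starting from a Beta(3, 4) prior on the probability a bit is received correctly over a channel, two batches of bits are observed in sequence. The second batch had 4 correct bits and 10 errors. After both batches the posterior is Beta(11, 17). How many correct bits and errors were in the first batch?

4 correct bits and 3 errors

Because Beta–binomial updating is additive in the counts, the combined data contributed (α_post−α_prior, β_post−β_prior) successes and failures.
Total across both batches: 11−3=8 correct bits, 17−4=13 errors.
Subtract the second batch: 8−4=4 correct bits and 13−10=3 errors.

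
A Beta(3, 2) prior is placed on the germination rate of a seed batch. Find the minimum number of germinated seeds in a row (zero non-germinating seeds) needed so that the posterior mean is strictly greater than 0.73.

After k germinated seeds and 0 non-germinating seeds the posterior is Beta(3+k, 2), with mean (3+k)/(3+2+k).
Set (3+k)/(5+k) > 0.73 and solve: k > (0.73·5 − 3)/(1 − 0.73) = 2.407.
The smallest integer exceeding 2.407 is 3, and checking k=3: (6)/(8) = 0.7500 > 0.73.

k = 3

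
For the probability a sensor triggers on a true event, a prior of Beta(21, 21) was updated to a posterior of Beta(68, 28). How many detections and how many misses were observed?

Under Beta–binomial conjugacy the posterior parameters are (α+s, β+f).
Match parameters: s=68−21=47, f=28−21=7.

47 detections and 7 misses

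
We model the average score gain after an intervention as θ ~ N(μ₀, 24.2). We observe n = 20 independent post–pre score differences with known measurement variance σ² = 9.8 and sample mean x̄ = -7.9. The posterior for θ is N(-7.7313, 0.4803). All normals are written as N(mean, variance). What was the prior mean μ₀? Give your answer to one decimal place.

μ₀ = 0.6

With known observation variance, the Normal–Normal posterior has precision τ_n = τ₀ + n/σ² and mean μ_n = (τ₀μ₀ + (n/σ²)x̄)/τ_n.
Here τ₀ = 1/24.2 = 0.041322 and τ_data = 20/9.8 = 2.040816, so τ_n = 2.082138.
Rearranging for μ₀: μ₀ = (μ_n·τ_n − τ_data·x̄)/τ₀ = (-7.7313·2.082138 − 2.040816·-7.9) / 0.041322 = 0.024813/0.041322 ≈ 0.6.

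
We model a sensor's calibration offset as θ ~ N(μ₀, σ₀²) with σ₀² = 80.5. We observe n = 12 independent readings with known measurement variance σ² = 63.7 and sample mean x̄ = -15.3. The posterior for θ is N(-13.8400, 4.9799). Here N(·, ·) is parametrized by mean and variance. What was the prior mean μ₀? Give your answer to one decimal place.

The posterior mean is a precision-weighted average: μ_n = (τ₀μ₀ + τ_data·x̄)/(τ₀+τ_data), with τ₀=1/σ₀² and τ_data=n/σ².
Here τ₀ = 1/80.5 = 0.012422 and τ_data = 12/63.7 = 0.188383, so τ_n = 0.200805.
Rearranging for μ₀: μ₀ = (μ_n·τ_n − τ_data·x̄)/τ₀ = (-13.8400·0.200805 − 0.188383·-15.3) / 0.012422 = 0.103119/0.012422 ≈ 8.3.

μ₀ = 8.3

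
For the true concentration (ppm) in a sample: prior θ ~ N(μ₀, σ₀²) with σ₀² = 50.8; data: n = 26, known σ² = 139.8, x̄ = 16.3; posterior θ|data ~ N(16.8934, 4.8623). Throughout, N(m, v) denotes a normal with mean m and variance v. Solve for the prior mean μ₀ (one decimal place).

μ₀ = 22.5

The posterior mean is a precision-weighted average: μ_n = (τ₀μ₀ + τ_data·x̄)/(τ₀+τ_data), with τ₀=1/σ₀² and τ_data=n/σ².
Here τ₀ = 1/50.8 = 0.019685 and τ_data = 26/139.8 = 0.185980, so τ_n = 0.205665.
Rearranging for μ₀: μ₀ = (μ_n·τ_n − τ_data·x̄)/τ₀ = (16.8934·0.205665 − 0.185980·16.3) / 0.019685 = 0.442907/0.019685 ≈ 22.5.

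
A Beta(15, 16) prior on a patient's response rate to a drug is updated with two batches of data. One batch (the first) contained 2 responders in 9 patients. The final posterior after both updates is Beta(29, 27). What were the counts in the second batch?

Because Beta–binomial updating is additive in the counts, the combined data contributed (α_post−α_prior, β_post−β_prior) successes and failures.
Total across both batches: 29−15=14 responders, 27−16=11 non-responders.
Subtract the first batch: 14−2=12 responders and 11−7=4 non-responders.

12 responders and 4 non-responders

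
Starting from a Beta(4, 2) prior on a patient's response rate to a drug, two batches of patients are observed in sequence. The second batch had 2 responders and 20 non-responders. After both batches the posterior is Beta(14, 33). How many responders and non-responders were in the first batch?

8 responders and 11 non-responders

Because Beta–binomial updating is additive in the counts, the combined data contributed (α_post−α_prior, β_post−β_prior) successes and failures.
Total across both batches: 14−4=10 responders, 33−2=31 non-responders.
Subtract the second batch: 10−2=8 responders and 31−20=11 non-responders.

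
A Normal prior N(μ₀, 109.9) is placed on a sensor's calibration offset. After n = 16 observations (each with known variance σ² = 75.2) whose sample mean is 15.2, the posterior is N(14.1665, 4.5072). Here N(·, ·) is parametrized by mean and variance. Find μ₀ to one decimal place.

μ₀ = -10.0

The posterior mean is a precision-weighted average: μ_n = (τ₀μ₀ + τ_data·x̄)/(τ₀+τ_data), with τ₀=1/σ₀² and τ_data=n/σ².
Here τ₀ = 1/109.9 = 0.009099 and τ_data = 16/75.2 = 0.212766, so τ_n = 0.221865.
Rearranging for μ₀: μ₀ = (μ_n·τ_n − τ_data·x̄)/τ₀ = (14.1665·0.221865 − 0.212766·15.2) / 0.009099 = -0.090993/0.009099 ≈ -10.0.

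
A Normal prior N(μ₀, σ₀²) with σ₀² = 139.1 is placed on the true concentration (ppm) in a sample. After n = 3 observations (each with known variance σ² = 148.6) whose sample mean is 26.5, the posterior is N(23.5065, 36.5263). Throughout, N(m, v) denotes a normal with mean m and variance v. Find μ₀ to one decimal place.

The posterior mean is a precision-weighted average: μ_n = (τ₀μ₀ + τ_data·x̄)/(τ₀+τ_data), with τ₀=1/σ₀² and τ_data=n/σ².
Here τ₀ = 1/139.1 = 0.007189 and τ_data = 3/148.6 = 0.020188, so τ_n = 0.027377.
Rearranging for μ₀: μ₀ = (μ_n·τ_n − τ_data·x̄)/τ₀ = (23.5065·0.027377 − 0.020188·26.5) / 0.007189 = 0.108555/0.007189 ≈ 15.1.

μ₀ = 15.1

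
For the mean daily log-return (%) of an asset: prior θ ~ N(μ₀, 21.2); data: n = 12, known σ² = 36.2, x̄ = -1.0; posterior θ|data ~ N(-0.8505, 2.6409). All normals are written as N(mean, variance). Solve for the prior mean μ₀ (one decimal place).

μ₀ = 0.2

The posterior mean is a precision-weighted average: μ_n = (τ₀μ₀ + τ_data·x̄)/(τ₀+τ_data), with τ₀=1/σ₀² and τ_data=n/σ².
Here τ₀ = 1/21.2 = 0.047170 and τ_data = 12/36.2 = 0.331492, so τ_n = 0.378662.
Rearranging for μ₀: μ₀ = (μ_n·τ_n − τ_data·x̄)/τ₀ = (-0.8505·0.378662 − 0.331492·-1.0) / 0.047170 = 0.009440/0.047170 ≈ 0.2.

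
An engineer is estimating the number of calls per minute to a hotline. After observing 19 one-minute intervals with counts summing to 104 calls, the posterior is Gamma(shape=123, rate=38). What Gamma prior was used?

Gamma(shape=19, rate=19)

Gamma–Poisson conjugacy: posterior shape = α + Σxᵢ, posterior rate = β + n.
So α = 123 − 104 = 19 and β = 38 − 19 = 19.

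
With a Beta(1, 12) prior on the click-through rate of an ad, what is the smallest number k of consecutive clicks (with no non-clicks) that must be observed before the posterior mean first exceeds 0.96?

After k clicks and 0 non-clicks the posterior is Beta(1+k, 12), with mean (1+k)/(1+12+k).
Set (1+k)/(13+k) > 0.96 and solve: k > (0.96·13 − 1)/(1 − 0.96) = 287.000.
The smallest integer exceeding 287.000 is 288.

k = 288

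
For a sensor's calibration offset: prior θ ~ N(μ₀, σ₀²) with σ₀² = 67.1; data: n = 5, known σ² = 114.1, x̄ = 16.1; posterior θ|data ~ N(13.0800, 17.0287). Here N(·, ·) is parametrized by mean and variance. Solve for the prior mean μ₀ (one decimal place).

With known observation variance, the Normal–Normal posterior has precision τ_n = τ₀ + n/σ² and mean μ_n = (τ₀μ₀ + (n/σ²)x̄)/τ_n.
Here τ₀ = 1/67.1 = 0.014903 and τ_data = 5/114.1 = 0.043821, so τ_n = 0.058724.
Rearranging for μ₀: μ₀ = (μ_n·τ_n − τ_data·x̄)/τ₀ = (13.0800·0.058724 − 0.043821·16.1) / 0.014903 = 0.062592/0.014903 ≈ 4.2.

μ₀ = 4.2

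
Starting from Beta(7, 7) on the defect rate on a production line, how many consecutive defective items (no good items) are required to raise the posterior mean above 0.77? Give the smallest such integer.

After k defective items and 0 good items the posterior is Beta(7+k, 7), with mean (7+k)/(7+7+k).
Set (7+k)/(14+k) > 0.77 and solve: k > (0.77·14 − 7)/(1 − 0.77) = 16.435.
The smallest integer exceeding 16.435 is 17.

k = 17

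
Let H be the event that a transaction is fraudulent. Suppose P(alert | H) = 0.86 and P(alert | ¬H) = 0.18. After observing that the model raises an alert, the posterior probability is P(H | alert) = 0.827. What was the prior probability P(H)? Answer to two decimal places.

P(H) = 0.50

Bayes' rule in odds form gives O(H|E) = O(H)·[P(E|H)/P(E|¬H)], hence O(H) = O(H|E)/LR.
Posterior odds = 0.827/(1−0.827) = 4.7803. LR = 0.86/0.18 = 4.7778.
Prior odds = 4.7803/4.7778 = 1.0005, so P(H) = 1.0005/(1+1.0005) ≈ 0.50.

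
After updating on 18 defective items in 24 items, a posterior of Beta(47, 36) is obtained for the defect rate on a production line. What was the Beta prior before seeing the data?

A Beta(α, β) prior with s successes and f failures in binomial data gives a Beta(α+s, β+f) posterior.
Subtract the data counts: 47−18=29, 36−6=30.

Beta(29, 30)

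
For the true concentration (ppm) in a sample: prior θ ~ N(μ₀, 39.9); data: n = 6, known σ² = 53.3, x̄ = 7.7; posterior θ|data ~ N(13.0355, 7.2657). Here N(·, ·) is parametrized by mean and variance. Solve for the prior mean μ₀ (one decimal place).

μ₀ = 37.0

With known observation variance, the Normal–Normal posterior has precision τ_n = τ₀ + n/σ² and mean μ_n = (τ₀μ₀ + (n/σ²)x̄)/τ_n.
Here τ₀ = 1/39.9 = 0.025063 and τ_data = 6/53.3 = 0.112570, so τ_n = 0.137633.
Rearranging for μ₀: μ₀ = (μ_n·τ_n − τ_data·x̄)/τ₀ = (13.0355·0.137633 − 0.112570·7.7) / 0.025063 = 0.927326/0.025063 ≈ 37.0.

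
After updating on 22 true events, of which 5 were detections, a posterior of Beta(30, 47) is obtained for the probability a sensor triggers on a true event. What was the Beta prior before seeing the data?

Beta(25, 30)

Under Beta–binomial conjugacy the posterior parameters are (a+s, b+f).
Subtract the data counts: 30−5=25, 47−17=30.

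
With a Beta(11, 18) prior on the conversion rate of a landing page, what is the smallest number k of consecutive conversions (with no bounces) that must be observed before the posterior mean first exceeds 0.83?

After k conversions and 0 bounces the posterior is Beta(11+k, 18), with mean (11+k)/(11+18+k).
Set (11+k)/(29+k) > 0.83 and solve: k > (0.83·29 − 11)/(1 − 0.83) = 76.882.
The smallest integer exceeding 76.882 is 77.

k = 77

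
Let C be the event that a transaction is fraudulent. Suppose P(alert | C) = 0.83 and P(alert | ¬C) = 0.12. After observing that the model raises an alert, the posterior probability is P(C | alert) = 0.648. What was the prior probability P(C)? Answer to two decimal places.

Bayes' rule in odds form gives O(C|E) = O(C)·[P(E|C)/P(E|¬C)], hence O(C) = O(C|E)/LR.
Posterior odds = 0.648/(1−0.648) = 1.8409. LR = 0.83/0.12 = 6.9167.
Prior odds = 1.8409/6.9167 = 0.2662, so P(C) = 0.2662/(1+0.2662) ≈ 0.21.

P(C) = 0.21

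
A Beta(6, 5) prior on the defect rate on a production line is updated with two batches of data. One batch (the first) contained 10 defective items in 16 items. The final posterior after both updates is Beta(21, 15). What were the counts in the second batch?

Sequential conjugate updates are equivalent to a single update on the pooled data, so total successes = posterior α − prior α and total failures = posterior β − prior β.
Total across both batches: 21−6=15 defective items, 15−5=10 good items.
Subtract the first batch: 15−10=5 defective items and 10−6=4 good items.

5 defective items and 4 good items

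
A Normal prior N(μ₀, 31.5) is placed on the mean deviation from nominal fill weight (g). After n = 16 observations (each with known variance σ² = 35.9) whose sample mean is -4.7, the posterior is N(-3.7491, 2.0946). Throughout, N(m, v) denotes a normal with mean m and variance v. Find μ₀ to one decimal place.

With known observation variance, the Normal–Normal posterior has precision τ_n = τ₀ + n/σ² and mean μ_n = (τ₀μ₀ + (n/σ²)x̄)/τ_n.
Here τ₀ = 1/31.5 = 0.031746 and τ_data = 16/35.9 = 0.445682, so τ_n = 0.477428.
Rearranging for μ₀: μ₀ = (μ_n·τ_n − τ_data·x̄)/τ₀ = (-3.7491·0.477428 − 0.445682·-4.7) / 0.031746 = 0.304780/0.031746 ≈ 9.6.

μ₀ = 9.6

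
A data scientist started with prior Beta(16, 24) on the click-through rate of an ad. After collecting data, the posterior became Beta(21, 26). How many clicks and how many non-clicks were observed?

A Beta(a, b) prior with s successes and f failures in binomial data gives a Beta(a+s, b+f) posterior.
So s = 21 − 16 = 5 and f = 26 − 24 = 2.

5 clicks and 2 non-clicks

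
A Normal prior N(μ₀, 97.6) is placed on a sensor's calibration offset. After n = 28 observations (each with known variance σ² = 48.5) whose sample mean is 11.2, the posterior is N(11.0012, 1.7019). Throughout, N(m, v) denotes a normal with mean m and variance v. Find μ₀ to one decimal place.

With known observation variance, the Normal–Normal posterior has precision τ_n = τ₀ + n/σ² and mean μ_n = (τ₀μ₀ + (n/σ²)x̄)/τ_n.
Here τ₀ = 1/97.6 = 0.010246 and τ_data = 28/48.5 = 0.577320, so τ_n = 0.587566.
Rearranging for μ₀: μ₀ = (μ_n·τ_n − τ_data·x̄)/τ₀ = (11.0012·0.587566 − 0.577320·11.2) / 0.010246 = -0.002053/0.010246 ≈ -0.2.

μ₀ = -0.2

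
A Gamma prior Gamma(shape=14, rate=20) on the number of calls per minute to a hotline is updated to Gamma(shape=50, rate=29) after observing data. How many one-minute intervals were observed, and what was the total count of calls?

n = 9 one-minute intervals with total 36 calls

Gamma–Poisson conjugacy: posterior shape = α + Σxᵢ, posterior rate = β + n.
Matching: Σxᵢ = 50 − 14 = 36 and n = 29 − 20 = 9.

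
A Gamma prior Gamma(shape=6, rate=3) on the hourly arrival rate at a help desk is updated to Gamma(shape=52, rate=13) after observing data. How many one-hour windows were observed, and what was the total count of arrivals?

n = 10 one-hour windows with total 46 arrivals

A Gamma(α, β) prior (rate parametrization) on a Poisson rate with n observations summing to S gives posterior Gamma(α+S, β+n).
Matching: Σxᵢ = 52 − 6 = 46 and n = 13 − 3 = 10.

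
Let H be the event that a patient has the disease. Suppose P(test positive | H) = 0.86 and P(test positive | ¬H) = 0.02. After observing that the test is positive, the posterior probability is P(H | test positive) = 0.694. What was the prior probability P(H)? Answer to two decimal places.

Bayes' rule in odds form gives O(H|E) = O(H)·[P(E|H)/P(E|¬H)], hence O(H) = O(H|E)/LR.
Posterior odds = 0.694/(1−0.694) = 2.2680. LR = 0.86/0.02 = 43.0000.
Prior odds = 2.2680/43.0000 = 0.0527, so P(H) = 0.0527/(1+0.0527) ≈ 0.05.

P(H) = 0.05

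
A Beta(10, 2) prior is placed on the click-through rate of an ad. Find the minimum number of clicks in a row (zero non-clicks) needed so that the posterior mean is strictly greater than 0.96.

After k clicks and 0 non-clicks the posterior is Beta(10+k, 2), with mean (10+k)/(10+2+k).
Set (10+k)/(12+k) > 0.96 and solve: k > (0.96·12 − 10)/(1 − 0.96) = 38.000.
The smallest integer exceeding 38.000 is 39.

k = 39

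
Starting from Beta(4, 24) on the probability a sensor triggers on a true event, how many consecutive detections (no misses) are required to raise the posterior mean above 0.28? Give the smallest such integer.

After k detections and 0 misses the posterior is Beta(4+k, 24), with mean (4+k)/(4+24+k).
Set (4+k)/(28+k) > 0.28 and solve: k > (0.28·28 − 4)/(1 − 0.28) = 5.333.
The smallest integer exceeding 5.333 is 6, and checking k=6: (10)/(34) = 0.2941 > 0.28.

k = 6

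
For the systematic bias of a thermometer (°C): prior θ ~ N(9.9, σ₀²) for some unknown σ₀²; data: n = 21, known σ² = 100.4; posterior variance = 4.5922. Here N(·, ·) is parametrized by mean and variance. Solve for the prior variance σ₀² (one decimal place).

Posterior precision equals prior precision plus data precision: 1/σ_n² = 1/σ₀² + n/σ².
So 1/σ₀² = 1/4.5922 − 21/100.4 = 0.217761 − 0.209163 = 0.008598.
Hence σ₀² = 1/0.008598 ≈ 116.3.

σ₀² = 116.3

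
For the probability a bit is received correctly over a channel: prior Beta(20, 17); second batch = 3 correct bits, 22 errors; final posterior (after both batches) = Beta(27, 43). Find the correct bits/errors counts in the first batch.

Because Beta–binomial updating is additive in the counts, the combined data contributed (α_post−α_prior, β_post−β_prior) successes and failures.
Total across both batches: 27−20=7 correct bits, 43−17=26 errors.
Subtract the second batch: 7−3=4 correct bits and 26−22=4 errors.

4 correct bits and 4 errors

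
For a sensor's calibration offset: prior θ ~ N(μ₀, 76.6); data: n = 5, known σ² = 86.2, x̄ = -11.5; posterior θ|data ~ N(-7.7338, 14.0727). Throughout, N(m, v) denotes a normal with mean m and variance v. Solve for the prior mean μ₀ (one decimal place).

μ₀ = 9.0

The posterior mean is a precision-weighted average: μ_n = (τ₀μ₀ + τ_data·x̄)/(τ₀+τ_data), with τ₀=1/σ₀² and τ_data=n/σ².
Here τ₀ = 1/76.6 = 0.013055 and τ_data = 5/86.2 = 0.058005, so τ_n = 0.071060.
Rearranging for μ₀: μ₀ = (μ_n·τ_n − τ_data·x̄)/τ₀ = (-7.7338·0.071060 − 0.058005·-11.5) / 0.013055 = 0.117494/0.013055 ≈ 9.0.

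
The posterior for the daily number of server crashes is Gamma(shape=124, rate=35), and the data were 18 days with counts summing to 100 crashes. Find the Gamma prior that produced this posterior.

A Gamma(α, β) prior (rate parametrization) on a Poisson rate with n observations summing to S gives posterior Gamma(α+S, β+n).
So α = 124 − 100 = 24 and β = 35 − 18 = 17.

Gamma(shape=24, rate=17)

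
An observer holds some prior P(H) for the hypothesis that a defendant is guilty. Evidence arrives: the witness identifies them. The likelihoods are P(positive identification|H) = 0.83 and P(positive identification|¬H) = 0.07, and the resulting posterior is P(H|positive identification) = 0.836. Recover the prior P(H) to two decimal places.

Bayes' rule in odds form gives O(H|E) = O(H)·[P(E|H)/P(E|¬H)], hence O(H) = O(H|E)/LR.
Posterior odds = 0.836/(1−0.836) = 5.0976. LR = 0.83/0.07 = 11.8571.
Prior odds = 5.0976/11.8571 = 0.4299, so P(H) = 0.4299/(1+0.4299) ≈ 0.30.

P(H) = 0.30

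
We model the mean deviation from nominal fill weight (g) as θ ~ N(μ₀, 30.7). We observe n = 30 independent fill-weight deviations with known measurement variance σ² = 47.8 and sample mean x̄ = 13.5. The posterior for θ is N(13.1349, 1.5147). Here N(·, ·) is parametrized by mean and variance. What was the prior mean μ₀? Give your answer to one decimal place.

μ₀ = 6.1

The posterior mean is a precision-weighted average: μ_n = (τ₀μ₀ + τ_data·x̄)/(τ₀+τ_data), with τ₀=1/σ₀² and τ_data=n/σ².
Here τ₀ = 1/30.7 = 0.032573 and τ_data = 30/47.8 = 0.627615, so τ_n = 0.660188.
Rearranging for μ₀: μ₀ = (μ_n·τ_n − τ_data·x̄)/τ₀ = (13.1349·0.660188 − 0.627615·13.5) / 0.032573 = 0.198701/0.032573 ≈ 6.1.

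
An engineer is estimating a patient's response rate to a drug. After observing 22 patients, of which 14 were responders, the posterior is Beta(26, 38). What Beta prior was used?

A Beta(a, b) prior with s successes and f failures in binomial data gives a Beta(a+s, b+f) posterior.
Subtract the data counts: 26−14=12, 38−8=30.

Beta(12, 30)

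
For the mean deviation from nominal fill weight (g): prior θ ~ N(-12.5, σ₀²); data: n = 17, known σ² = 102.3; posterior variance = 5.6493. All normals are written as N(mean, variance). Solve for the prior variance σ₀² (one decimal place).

σ₀² = 92.3

For the Normal–Normal model with known σ², precisions add: τ_n = τ₀ + n/σ².
So 1/σ₀² = 1/5.6493 − 17/102.3 = 0.177013 − 0.166178 = 0.010835.
Hence σ₀² = 1/0.010835 ≈ 92.3.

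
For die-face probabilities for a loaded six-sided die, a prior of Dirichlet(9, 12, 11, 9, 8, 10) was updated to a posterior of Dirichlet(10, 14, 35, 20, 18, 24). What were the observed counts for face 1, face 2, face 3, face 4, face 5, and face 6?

For a Dirichlet(α) prior with multinomial counts c, the posterior is Dirichlet(α + c) componentwise.
Counts are posterior − prior componentwise: 10−9=1, 14−12=2, 35−11=24, 20−9=11, 18−8=10, 24−10=14.

counts (1, 2, 24, 11, 10, 14)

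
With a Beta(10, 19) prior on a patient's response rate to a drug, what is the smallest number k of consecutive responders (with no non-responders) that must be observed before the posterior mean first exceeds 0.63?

k = 23

After k responders and 0 non-responders the posterior is Beta(10+k, 19), with mean (10+k)/(10+19+k).
Set (10+k)/(29+k) > 0.63 and solve: k > (0.63·29 − 10)/(1 − 0.63) = 22.351.
The smallest integer exceeding 22.351 is 23.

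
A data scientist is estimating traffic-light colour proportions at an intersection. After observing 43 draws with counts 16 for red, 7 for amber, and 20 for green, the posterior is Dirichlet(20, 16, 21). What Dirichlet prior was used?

For a Dirichlet(α) prior with multinomial counts c, the posterior is Dirichlet(α + c) componentwise.
Subtract each count from the matching posterior parameter: 20−16=4, 16−7=9, 21−20=1.

Dirichlet(4, 9, 1)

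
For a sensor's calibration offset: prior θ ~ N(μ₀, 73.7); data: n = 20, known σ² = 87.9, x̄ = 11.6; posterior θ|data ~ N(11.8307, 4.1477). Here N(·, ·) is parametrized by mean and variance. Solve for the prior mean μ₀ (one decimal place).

With known observation variance, the Normal–Normal posterior has precision τ_n = τ₀ + n/σ² and mean μ_n = (τ₀μ₀ + (n/σ²)x̄)/τ_n.
Here τ₀ = 1/73.7 = 0.013569 and τ_data = 20/87.9 = 0.227531, so τ_n = 0.241100.
Rearranging for μ₀: μ₀ = (μ_n·τ_n − τ_data·x̄)/τ₀ = (11.8307·0.241100 − 0.227531·11.6) / 0.013569 = 0.213022/0.013569 ≈ 15.7.

μ₀ = 15.7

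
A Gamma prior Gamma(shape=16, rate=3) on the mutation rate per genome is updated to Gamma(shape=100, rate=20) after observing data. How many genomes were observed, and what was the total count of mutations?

n = 17 genomes with total 84 mutations

A Gamma(α, β) prior (rate parametrization) on a Poisson rate with n observations summing to S gives posterior Gamma(α+S, β+n).
Matching: Σxᵢ = 100 − 16 = 84 and n = 20 − 3 = 17.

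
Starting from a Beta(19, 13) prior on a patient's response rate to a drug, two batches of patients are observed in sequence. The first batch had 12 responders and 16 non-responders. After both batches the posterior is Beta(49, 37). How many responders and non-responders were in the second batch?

Because Beta–binomial updating is additive in the counts, the combined data contributed (α_post−α_prior, β_post−β_prior) successes and failures.
Total across both batches: 49−19=30 responders, 37−13=24 non-responders.
Subtract the first batch: 30−12=18 responders and 24−16=8 non-responders.

18 responders and 8 non-responders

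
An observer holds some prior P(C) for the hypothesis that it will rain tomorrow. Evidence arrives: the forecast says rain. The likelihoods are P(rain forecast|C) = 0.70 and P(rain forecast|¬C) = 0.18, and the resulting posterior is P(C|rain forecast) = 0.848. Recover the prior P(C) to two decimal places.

In odds form, posterior odds = prior odds × likelihood ratio, so prior odds = posterior odds ÷ LR.
Posterior odds = 0.848/(1−0.848) = 5.5789. LR = 0.70/0.18 = 3.8889.
Prior odds = 5.5789/3.8889 = 1.4346, so P(C) = 1.4346/(1+1.4346) ≈ 0.59.

P(C) = 0.59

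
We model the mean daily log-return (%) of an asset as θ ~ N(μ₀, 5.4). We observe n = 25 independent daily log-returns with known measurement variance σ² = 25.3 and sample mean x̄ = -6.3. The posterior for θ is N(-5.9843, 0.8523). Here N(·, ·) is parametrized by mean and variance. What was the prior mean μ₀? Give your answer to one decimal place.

μ₀ = -4.3

The posterior mean is a precision-weighted average: μ_n = (τ₀μ₀ + τ_data·x̄)/(τ₀+τ_data), with τ₀=1/σ₀² and τ_data=n/σ².
Here τ₀ = 1/5.4 = 0.185185 and τ_data = 25/25.3 = 0.988142, so τ_n = 1.173327.
Rearranging for μ₀: μ₀ = (μ_n·τ_n − τ_data·x̄)/τ₀ = (-5.9843·1.173327 − 0.988142·-6.3) / 0.185185 = -0.796246/0.185185 ≈ -4.3.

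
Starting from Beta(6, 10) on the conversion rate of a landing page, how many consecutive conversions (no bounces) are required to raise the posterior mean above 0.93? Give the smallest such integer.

k = 127

After k conversions and 0 bounces the posterior is Beta(6+k, 10), with mean (6+k)/(6+10+k).
Set (6+k)/(16+k) > 0.93 and solve: k > (0.93·16 − 6)/(1 − 0.93) = 126.857.
The smallest integer exceeding 126.857 is 127.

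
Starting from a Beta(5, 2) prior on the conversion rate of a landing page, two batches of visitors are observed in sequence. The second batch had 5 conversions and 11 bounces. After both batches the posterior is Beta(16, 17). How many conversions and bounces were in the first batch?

6 conversions and 4 bounces

Sequential conjugate updates are equivalent to a single update on the pooled data, so total successes = posterior α − prior α and total failures = posterior β − prior β.
Total across both batches: 16−5=11 conversions, 17−2=15 bounces.
Subtract the second batch: 11−5=6 conversions and 15−11=4 bounces.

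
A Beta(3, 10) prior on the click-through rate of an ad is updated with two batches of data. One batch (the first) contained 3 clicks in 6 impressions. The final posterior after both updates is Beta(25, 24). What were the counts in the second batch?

19 clicks and 11 non-clicks

Because Beta–binomial updating is additive in the counts, the combined data contributed (α_post−α_prior, β_post−β_prior) successes and failures.
Total across both batches: 25−3=22 clicks, 24−10=14 non-clicks.
Subtract the first batch: 22−3=19 clicks and 14−3=11 non-clicks.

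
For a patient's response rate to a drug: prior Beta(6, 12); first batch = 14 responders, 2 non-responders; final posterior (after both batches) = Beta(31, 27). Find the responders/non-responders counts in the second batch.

Sequential conjugate updates are equivalent to a single update on the pooled data, so total successes = posterior α − prior α and total failures = posterior β − prior β.
Total across both batches: 31−6=25 responders, 27−12=15 non-responders.
Subtract the first batch: 25−14=11 responders and 15−2=13 non-responders.

11 responders and 13 non-responders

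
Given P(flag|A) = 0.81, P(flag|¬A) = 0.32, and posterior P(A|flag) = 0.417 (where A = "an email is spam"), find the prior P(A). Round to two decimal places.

P(A) = 0.22

In odds form, posterior odds = prior odds × likelihood ratio, so prior odds = posterior odds ÷ LR.
Posterior odds = 0.417/(1−0.417) = 0.7153. LR = 0.81/0.32 = 2.5312.
Prior odds = 0.7153/2.5312 = 0.2826, so P(A) = 0.2826/(1+0.2826) ≈ 0.22.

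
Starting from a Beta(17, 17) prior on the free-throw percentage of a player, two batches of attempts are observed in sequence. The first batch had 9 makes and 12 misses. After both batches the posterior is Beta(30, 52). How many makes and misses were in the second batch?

4 makes and 23 misses

Because Beta–binomial updating is additive in the counts, the combined data contributed (α_post−α_prior, β_post−β_prior) successes and failures.
Total across both batches: 30−17=13 makes, 52−17=35 misses.
Subtract the first batch: 13−9=4 makes and 35−12=23 misses.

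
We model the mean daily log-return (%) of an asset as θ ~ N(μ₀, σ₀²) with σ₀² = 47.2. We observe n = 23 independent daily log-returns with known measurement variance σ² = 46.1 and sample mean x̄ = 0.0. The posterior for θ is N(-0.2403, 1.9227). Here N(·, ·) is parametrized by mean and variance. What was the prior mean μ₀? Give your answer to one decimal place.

With known observation variance, the Normal–Normal posterior has precision τ_n = τ₀ + n/σ² and mean μ_n = (τ₀μ₀ + (n/σ²)x̄)/τ_n.
Here τ₀ = 1/47.2 = 0.021186 and τ_data = 23/46.1 = 0.498915, so τ_n = 0.520101.
Rearranging for μ₀: μ₀ = (μ_n·τ_n − τ_data·x̄)/τ₀ = (-0.2403·0.520101 − 0.498915·0.0) / 0.021186 = -0.124980/0.021186 ≈ -5.9.

μ₀ = -5.9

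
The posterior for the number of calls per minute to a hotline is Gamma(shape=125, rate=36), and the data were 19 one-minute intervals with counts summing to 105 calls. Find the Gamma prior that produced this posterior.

Gamma(shape=20, rate=17)

Gamma–Poisson conjugacy: posterior shape = α + Σxᵢ, posterior rate = β + n.
So α = 125 − 105 = 20 and β = 36 − 19 = 17.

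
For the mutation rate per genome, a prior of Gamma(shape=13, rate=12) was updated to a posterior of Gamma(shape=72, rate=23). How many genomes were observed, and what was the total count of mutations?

Gamma–Poisson conjugacy: posterior shape = α + Σxᵢ, posterior rate = β + n.
Matching: Σxᵢ = 72 − 13 = 59 and n = 23 − 12 = 11.

n = 11 genomes with total 59 mutations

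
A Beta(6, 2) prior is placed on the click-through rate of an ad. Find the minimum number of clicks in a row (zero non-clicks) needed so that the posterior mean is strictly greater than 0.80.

After k clicks and 0 non-clicks the posterior is Beta(6+k, 2), with mean (6+k)/(6+2+k).
Set (6+k)/(8+k) > 0.80 and solve: k > (0.80·8 − 6)/(1 − 0.80) = 2.000.
The smallest integer exceeding 2.000 is 3.

k = 3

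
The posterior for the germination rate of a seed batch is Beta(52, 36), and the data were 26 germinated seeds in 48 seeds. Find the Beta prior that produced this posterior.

Beta(26, 14)

A Beta(a, b) prior with s successes and f failures in binomial data gives a Beta(a+s, b+f) posterior.
Subtract the data counts: 52−26=26, 36−22=14.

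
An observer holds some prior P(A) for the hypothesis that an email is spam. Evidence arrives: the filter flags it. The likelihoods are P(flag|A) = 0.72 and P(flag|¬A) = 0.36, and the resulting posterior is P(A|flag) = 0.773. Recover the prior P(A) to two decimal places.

In odds form, posterior odds = prior odds × likelihood ratio, so prior odds = posterior odds ÷ LR.
Posterior odds = 0.773/(1−0.773) = 3.4053. LR = 0.72/0.36 = 2.0000.
Prior odds = 3.4053/2.0000 = 1.7026, so P(A) = 1.7026/(1+1.7026) ≈ 0.63.

P(A) = 0.63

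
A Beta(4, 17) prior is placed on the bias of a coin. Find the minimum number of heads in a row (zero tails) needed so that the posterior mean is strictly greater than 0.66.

After k heads and 0 tails the posterior is Beta(4+k, 17), with mean (4+k)/(4+17+k).
Set (4+k)/(21+k) > 0.66 and solve: k > (0.66·21 − 4)/(1 − 0.66) = 29.000.
The smallest integer exceeding 29.000 is 30, and checking k=30: (34)/(51) = 0.6667 > 0.66.

k = 30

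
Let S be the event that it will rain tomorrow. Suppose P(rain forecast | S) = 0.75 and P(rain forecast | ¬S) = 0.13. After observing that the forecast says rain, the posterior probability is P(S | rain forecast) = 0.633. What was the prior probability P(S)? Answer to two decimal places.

P(S) = 0.23

In odds form, posterior odds = prior odds × likelihood ratio, so prior odds = posterior odds ÷ LR.
Posterior odds = 0.633/(1−0.633) = 1.7248. LR = 0.75/0.13 = 5.7692.
Prior odds = 1.7248/5.7692 = 0.2990, so P(S) = 0.2990/(1+0.2990) ≈ 0.23.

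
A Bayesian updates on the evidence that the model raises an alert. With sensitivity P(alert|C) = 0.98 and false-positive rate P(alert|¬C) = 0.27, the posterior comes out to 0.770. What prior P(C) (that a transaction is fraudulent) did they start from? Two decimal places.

P(C) = 0.48

In odds form, posterior odds = prior odds × likelihood ratio, so prior odds = posterior odds ÷ LR.
Posterior odds = 0.770/(1−0.770) = 3.3478. LR = 0.98/0.27 = 3.6296.
Prior odds = 3.3478/3.6296 = 0.9224, so P(C) = 0.9224/(1+0.9224) ≈ 0.48.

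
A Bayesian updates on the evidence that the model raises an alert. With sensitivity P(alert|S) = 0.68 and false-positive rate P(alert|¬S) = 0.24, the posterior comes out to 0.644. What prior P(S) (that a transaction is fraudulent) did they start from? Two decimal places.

P(S) = 0.39

Bayes' rule in odds form gives O(S|E) = O(S)·[P(E|S)/P(E|¬S)], hence O(S) = O(S|E)/LR.
Posterior odds = 0.644/(1−0.644) = 1.8090. LR = 0.68/0.24 = 2.8333.
Prior odds = 1.8090/2.8333 = 0.6385, so P(S) = 0.6385/(1+0.6385) ≈ 0.39.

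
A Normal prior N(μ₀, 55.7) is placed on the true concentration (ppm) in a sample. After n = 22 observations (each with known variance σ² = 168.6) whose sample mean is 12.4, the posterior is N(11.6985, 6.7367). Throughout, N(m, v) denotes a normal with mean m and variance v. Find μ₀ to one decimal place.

The posterior mean is a precision-weighted average: μ_n = (τ₀μ₀ + τ_data·x̄)/(τ₀+τ_data), with τ₀=1/σ₀² and τ_data=n/σ².
Here τ₀ = 1/55.7 = 0.017953 and τ_data = 22/168.6 = 0.130486, so τ_n = 0.148439.
Rearranging for μ₀: μ₀ = (μ_n·τ_n − τ_data·x̄)/τ₀ = (11.6985·0.148439 − 0.130486·12.4) / 0.017953 = 0.118487/0.017953 ≈ 6.6.

μ₀ = 6.6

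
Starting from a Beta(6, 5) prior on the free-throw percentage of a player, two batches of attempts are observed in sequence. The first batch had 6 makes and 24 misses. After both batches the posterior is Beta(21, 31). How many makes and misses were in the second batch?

9 makes and 2 misses

Sequential conjugate updates are equivalent to a single update on the pooled data, so total successes = posterior α − prior α and total failures = posterior β − prior β.
Total across both batches: 21−6=15 makes, 31−5=26 misses.
Subtract the first batch: 15−6=9 makes and 26−24=2 misses.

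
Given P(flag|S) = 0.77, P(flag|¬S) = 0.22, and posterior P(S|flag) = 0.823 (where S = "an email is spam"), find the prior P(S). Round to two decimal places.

P(S) = 0.57

In odds form, posterior odds = prior odds × likelihood ratio, so prior odds = posterior odds ÷ LR.
Posterior odds = 0.823/(1−0.823) = 4.6497. LR = 0.77/0.22 = 3.5000.
Prior odds = 4.6497/3.5000 = 1.3285, so P(S) = 1.3285/(1+1.3285) ≈ 0.57.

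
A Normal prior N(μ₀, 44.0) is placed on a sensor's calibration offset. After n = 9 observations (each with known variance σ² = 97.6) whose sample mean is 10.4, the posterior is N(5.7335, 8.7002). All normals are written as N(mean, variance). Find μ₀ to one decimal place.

μ₀ = -13.2

With known observation variance, the Normal–Normal posterior has precision τ_n = τ₀ + n/σ² and mean μ_n = (τ₀μ₀ + (n/σ²)x̄)/τ_n.
Here τ₀ = 1/44.0 = 0.022727 and τ_data = 9/97.6 = 0.092213, so τ_n = 0.114940.
Rearranging for μ₀: μ₀ = (μ_n·τ_n − τ_data·x̄)/τ₀ = (5.7335·0.114940 − 0.092213·10.4) / 0.022727 = -0.300007/0.022727 ≈ -13.2.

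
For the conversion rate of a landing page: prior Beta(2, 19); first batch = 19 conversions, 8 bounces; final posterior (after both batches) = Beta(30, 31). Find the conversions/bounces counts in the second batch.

Sequential conjugate updates are equivalent to a single update on the pooled data, so total successes = posterior α − prior α and total failures = posterior β − prior β.
Total across both batches: 30−2=28 conversions, 31−19=12 bounces.
Subtract the first batch: 28−19=9 conversions and 12−8=4 bounces.

9 conversions and 4 bounces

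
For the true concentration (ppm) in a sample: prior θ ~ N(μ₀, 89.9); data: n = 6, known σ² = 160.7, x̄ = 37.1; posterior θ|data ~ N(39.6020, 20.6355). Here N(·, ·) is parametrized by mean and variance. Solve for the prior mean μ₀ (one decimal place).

μ₀ = 48.0

The posterior mean is a precision-weighted average: μ_n = (τ₀μ₀ + τ_data·x̄)/(τ₀+τ_data), with τ₀=1/σ₀² and τ_data=n/σ².
Here τ₀ = 1/89.9 = 0.011123 and τ_data = 6/160.7 = 0.037337, so τ_n = 0.048460.
Rearranging for μ₀: μ₀ = (μ_n·τ_n − τ_data·x̄)/τ₀ = (39.6020·0.048460 − 0.037337·37.1) / 0.011123 = 0.533910/0.011123 ≈ 48.0.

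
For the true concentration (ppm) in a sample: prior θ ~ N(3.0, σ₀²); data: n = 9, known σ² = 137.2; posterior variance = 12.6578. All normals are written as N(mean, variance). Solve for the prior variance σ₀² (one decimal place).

For the Normal–Normal model with known σ², precisions add: τ_n = τ₀ + n/σ².
So 1/σ₀² = 1/12.6578 − 9/137.2 = 0.079003 − 0.065598 = 0.013405.
Hence σ₀² = 1/0.013405 ≈ 74.6.

σ₀² = 74.6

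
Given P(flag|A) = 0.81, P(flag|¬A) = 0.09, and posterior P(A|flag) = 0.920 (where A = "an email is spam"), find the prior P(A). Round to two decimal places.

In odds form, posterior odds = prior odds × likelihood ratio, so prior odds = posterior odds ÷ LR.
Posterior odds = 0.920/(1−0.920) = 11.5000. LR = 0.81/0.09 = 9.0000.
Prior odds = 11.5000/9.0000 = 1.2778, so P(A) = 1.2778/(1+1.2778) ≈ 0.56.

P(A) = 0.56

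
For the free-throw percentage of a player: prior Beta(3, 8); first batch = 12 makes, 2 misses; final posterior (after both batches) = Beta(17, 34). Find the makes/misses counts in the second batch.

Because Beta–binomial updating is additive in the counts, the combined data contributed (α_post−α_prior, β_post−β_prior) successes and failures.
Total across both batches: 17−3=14 makes, 34−8=26 misses.
Subtract the first batch: 14−12=2 makes and 26−2=24 misses.

2 makes and 24 misses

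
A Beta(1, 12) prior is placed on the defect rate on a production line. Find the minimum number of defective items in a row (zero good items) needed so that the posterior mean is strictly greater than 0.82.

k = 54

After k defective items and 0 good items the posterior is Beta(1+k, 12), with mean (1+k)/(1+12+k).
Set (1+k)/(13+k) > 0.82 and solve: k > (0.82·13 − 1)/(1 − 0.82) = 53.667.
The smallest integer exceeding 53.667 is 54, and checking k=54: (55)/(67) = 0.8209 > 0.82.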